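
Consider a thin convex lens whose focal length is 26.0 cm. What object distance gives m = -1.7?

m = −d_i/d_o ⇒ d_i = −m·d_o.
1/f = 1/d_o + 1/d_i = 1/d_o − 1/(m·d_o) = (1 − 1/m)/d_o, so d_o = f(1 − 1/m) = (26.00)(1 − 1/(-1.7)) = 41.3 cm.

41.3 cm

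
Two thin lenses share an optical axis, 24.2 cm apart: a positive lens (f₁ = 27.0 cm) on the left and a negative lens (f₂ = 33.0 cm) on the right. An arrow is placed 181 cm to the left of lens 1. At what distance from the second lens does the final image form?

9.76 cm

Lens 1: 1/d_i1 = 1/f₁ − 1/d_o1 = 1/(27.0) − 1/(181) = 0.03151, so d_i1 = 31.73 cm.
The intermediate image is 31.73 cm to the right of lens 1, which lies 7.530 cm to the right of lens 2 — a virtual object — so d_o2 = −7.530 cm.
Lens 2 is diverging, so f₂ = −33.0 cm.
Lens 2: 1/d_i2 = 1/f₂ − 1/d_o2 = 1/(-33.0) − 1/(-7.530) = 0.1025, so d_i2 = 9.76 cm.
The final image is real, 9.76 cm to the right of lens 2 (overall magnification ≈ -0.23).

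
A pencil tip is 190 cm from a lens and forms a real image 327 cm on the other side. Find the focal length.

f = 120 cm (converging)

Real image ⇒ d_i = +327 cm.
1/f = 1/d_o + 1/d_i = 1/(190) + 1/(327) = 0.008321, so f = 120 cm.
Since f is positive, the lens is converging.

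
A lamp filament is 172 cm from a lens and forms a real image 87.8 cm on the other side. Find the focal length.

Real image ⇒ d_i = +87.8 cm.
1/f = 1/d_o + 1/d_i = 1/(172) + 1/(87.8) = 0.01720, so f = 58.1 cm.
Since f is positive, the lens is converging.

f = 58.1 cm (converging)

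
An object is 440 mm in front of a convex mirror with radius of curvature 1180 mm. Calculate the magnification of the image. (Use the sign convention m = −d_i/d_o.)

m = +0.573

f = R/2 = 1180/2 = 590.0 mm; for a convex mirror, f = -590.0 mm.
1/d_i = 1/f − 1/d_o = 1/(-590.0) − 1/(440) = -0.003968, so d_i = -252.0 mm.
m = −d_i/d_o = −(-252.0)/(440) = +0.573.
The image is virtual, upright and reduced, behind the mirror.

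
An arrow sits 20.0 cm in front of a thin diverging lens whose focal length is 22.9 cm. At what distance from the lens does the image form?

10.7 cm

For a diverging lens, f = -22.9 cm.
Lens equation: 1/v = 1/f − 1/u = 1/(-22.90) − 1/(20.0) = -0.04367 − 0.05000 = -0.09367, so v = -10.7 cm.
The image is virtual, upright and reduced, on the same side as the object.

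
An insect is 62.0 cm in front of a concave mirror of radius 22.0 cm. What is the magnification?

f = R/2 = 22.0/2 = 11.00 cm.
1/d_i = 1/f − 1/d_o = 1/(11.00) − 1/(62.0) = 0.07478, so d_i = 13.37 cm.
m = −d_i/d_o = −(13.37)/(62.0) = -0.216.
The image is real, inverted and reduced, in front of the mirror.

m = -0.216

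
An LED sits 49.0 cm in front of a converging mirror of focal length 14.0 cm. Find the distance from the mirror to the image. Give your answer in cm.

Mirror equation: 1/q = 1/f − 1/p = 1/(14.00) − 1/(49.0) = 0.07143 − 0.02041 = 0.05102, so q = 19.6 cm.
The image is real, inverted and reduced, in front of the mirror.

19.6 cm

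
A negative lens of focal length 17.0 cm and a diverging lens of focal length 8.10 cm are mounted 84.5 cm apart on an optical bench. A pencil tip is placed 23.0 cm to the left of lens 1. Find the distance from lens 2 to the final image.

Lens 1 is diverging, so f₁ = −17.0 cm.
Lens 1: 1/d_i1 = 1/f₁ − 1/d_o1 = 1/(-17.0) − 1/(23.0) = -0.1023, so d_i1 = -9.775 cm.
The intermediate image is 9.775 cm to the left of lens 1 (virtual), which is 84.5 − (-9.775) = 94.28 cm to the left of lens 2, so d_o2 = +94.28 cm.
Lens 2 is diverging, so f₂ = −8.10 cm.
Lens 2: 1/d_i2 = 1/f₂ − 1/d_o2 = 1/(-8.10) − 1/(94.28) = -0.1341, so d_i2 = -7.46 cm.
The final image is virtual, 7.46 cm to the left of lens 2 (overall magnification ≈ 0.034).

7.46 cm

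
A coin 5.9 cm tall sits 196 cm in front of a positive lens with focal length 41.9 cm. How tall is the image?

1/d_i = 1/f − 1/d_o = 1/(41.90) − 1/(196) = 0.01876, so d_i = 53.29 cm.
m = −d_i/d_o = -0.2719.
|h_i| = |m|·h_o = 0.2719 × 5.9 = 1.60 cm. The image is real, inverted and reduced, on the far side of the lens.

1.60 cm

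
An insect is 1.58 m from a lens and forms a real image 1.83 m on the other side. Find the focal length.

Real image ⇒ d_i = +1.83 m.
1/f = 1/d_o + 1/d_i = 1/(1.58) + 1/(1.83) = 1.179, so f = 0.848 m.
Since f is positive, the lens is converging.

f = 0.848 m (converging)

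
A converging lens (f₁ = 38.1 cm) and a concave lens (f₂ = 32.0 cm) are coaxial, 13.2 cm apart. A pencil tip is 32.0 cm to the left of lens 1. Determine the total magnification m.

Lens 1: 1/d_i1 = 1/(38.1) − 1/(32.0) = -0.005003, so d_i1 = -199.9 cm; m₁ = −d_i1/d_o1 = +6.247.
d_o2 = 13.2 − (-199.9) = 213.1 cm.
f₂ = −32.0 cm (diverging).
Lens 2: 1/d_i2 = 1/(-32.0) − 1/(213.1) = -0.03594, so d_i2 = -27.82 cm; m₂ = −d_i2/d_o2 = +0.1306.
m = m₁·m₂ = (+6.247)(+0.1306) = +0.816.

m = +0.816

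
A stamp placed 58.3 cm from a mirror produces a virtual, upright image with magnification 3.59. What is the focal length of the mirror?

m = −d_i/d_o ⇒ d_i = −m·d_o = −(+3.59)·(58.3) = -209.3 cm.
1/f = 1/d_o + 1/d_i = 1/(58.3) + 1/(-209.3) = 0.01237, so f = 80.8 cm.
Since f is positive, the mirror is concave.

f = 80.8 cm (concave)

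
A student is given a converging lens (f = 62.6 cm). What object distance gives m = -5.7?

73.6 cm

m = −d_i/d_o ⇒ d_i = −m·d_o.
1/f = 1/d_o + 1/d_i = 1/d_o − 1/(m·d_o) = (1 − 1/m)/d_o, so d_o = f(1 − 1/m) = (62.60)(1 − 1/(-5.7)) = 73.6 cm.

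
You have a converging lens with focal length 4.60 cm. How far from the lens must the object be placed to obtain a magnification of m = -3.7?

5.84 cm

m = −d_i/d_o ⇒ d_i = −m·d_o.
1/f = 1/d_o + 1/d_i = 1/d_o − 1/(m·d_o) = (1 − 1/m)/d_o, so d_o = f(1 − 1/m) = (4.600)(1 − 1/(-3.7)) = 5.84 cm.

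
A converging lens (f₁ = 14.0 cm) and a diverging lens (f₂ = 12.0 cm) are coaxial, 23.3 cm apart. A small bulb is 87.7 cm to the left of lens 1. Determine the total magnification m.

m = -0.122

Lens 1: 1/d_i1 = 1/(14.0) − 1/(87.7) = 0.06003, so d_i1 = 16.66 cm; m₁ = −d_i1/d_o1 = -0.1900.
d_o2 = 23.3 − (16.66) = 6.640 cm.
f₂ = −12.0 cm (diverging).
Lens 2: 1/d_i2 = 1/(-12.0) − 1/(6.640) = -0.2339, so d_i2 = -4.275 cm; m₂ = −d_i2/d_o2 = +0.6438.
m = m₁·m₂ = (-0.1900)(+0.6438) = -0.122.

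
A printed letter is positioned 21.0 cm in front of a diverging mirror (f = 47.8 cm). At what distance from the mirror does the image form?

14.6 cm

For a diverging mirror, f = -47.8 cm.
Mirror equation: 1/q = 1/f − 1/p = 1/(-47.80) − 1/(21.0) = -0.02092 − 0.04762 = -0.06854, so q = -14.6 cm.
The image is virtual, upright and reduced, behind the mirror.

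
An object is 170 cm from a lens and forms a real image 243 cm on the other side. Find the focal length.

f = 100 cm (converging)

Real image ⇒ d_i = +243 cm.
1/f = 1/d_o + 1/d_i = 1/(170) + 1/(243) = 0.009998, so f = 100 cm.
Since f is positive, the lens is converging.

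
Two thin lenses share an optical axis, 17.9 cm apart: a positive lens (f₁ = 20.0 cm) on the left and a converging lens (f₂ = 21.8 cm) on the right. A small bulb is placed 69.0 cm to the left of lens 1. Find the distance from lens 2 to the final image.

Lens 1: 1/d_i1 = 1/f₁ − 1/d_o1 = 1/(20.0) − 1/(69.0) = 0.03551, so d_i1 = 28.16 cm.
The intermediate image is 28.16 cm to the right of lens 1, which lies 10.26 cm to the right of lens 2 — a virtual object — so d_o2 = −10.26 cm.
Lens 2: 1/d_i2 = 1/f₂ − 1/d_o2 = 1/(21.8) − 1/(-10.26) = 0.1433, so d_i2 = 6.98 cm.
The final image is real, 6.98 cm to the right of lens 2 (overall magnification ≈ -0.28).

6.98 cm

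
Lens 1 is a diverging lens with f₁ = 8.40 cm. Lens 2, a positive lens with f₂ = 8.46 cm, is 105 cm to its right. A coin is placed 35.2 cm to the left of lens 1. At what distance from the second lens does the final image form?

9.15 cm

Lens 1 is diverging, so f₁ = −8.40 cm.
Lens 1: 1/d_i1 = 1/f₁ − 1/d_o1 = 1/(-8.40) − 1/(35.2) = -0.1475, so d_i1 = -6.782 cm.
The intermediate image is 6.782 cm to the left of lens 1 (virtual), which is 105 − (-6.782) = 111.8 cm to the left of lens 2, so d_o2 = +111.8 cm.
Lens 2: 1/d_i2 = 1/f₂ − 1/d_o2 = 1/(8.46) − 1/(111.8) = 0.1093, so d_i2 = 9.15 cm.
The final image is real, 9.15 cm to the right of lens 2 (overall magnification ≈ -0.016).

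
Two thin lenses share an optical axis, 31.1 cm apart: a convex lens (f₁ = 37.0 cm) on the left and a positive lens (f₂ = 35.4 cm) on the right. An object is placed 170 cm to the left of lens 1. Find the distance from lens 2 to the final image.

Lens 1: 1/d_i1 = 1/f₁ − 1/d_o1 = 1/(37.0) − 1/(170) = 0.02114, so d_i1 = 47.29 cm.
The intermediate image is 47.29 cm to the right of lens 1, which lies 16.19 cm to the right of lens 2 — a virtual object — so d_o2 = −16.19 cm.
Lens 2: 1/d_i2 = 1/f₂ − 1/d_o2 = 1/(35.4) − 1/(-16.19) = 0.09002, so d_i2 = 11.1 cm.
The final image is real, 11.1 cm to the right of lens 2 (overall magnification ≈ -0.19).

11.1 cm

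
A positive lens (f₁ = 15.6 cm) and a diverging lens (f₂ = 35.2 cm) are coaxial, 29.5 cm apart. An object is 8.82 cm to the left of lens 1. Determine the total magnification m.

Lens 1: 1/d_i1 = 1/(15.6) − 1/(8.82) = -0.04928, so d_i1 = -20.29 cm; m₁ = −d_i1/d_o1 = +2.300.
d_o2 = 29.5 − (-20.29) = 49.79 cm.
f₂ = −35.2 cm (diverging).
Lens 2: 1/d_i2 = 1/(-35.2) − 1/(49.79) = -0.04849, so d_i2 = -20.62 cm; m₂ = −d_i2/d_o2 = +0.4142.
m = m₁·m₂ = (+2.300)(+0.4142) = +0.953.

m = +0.953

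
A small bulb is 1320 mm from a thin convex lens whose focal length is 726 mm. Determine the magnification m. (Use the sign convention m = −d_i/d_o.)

m = -1.22

1/d_i = 1/f − 1/d_o = 1/(726.0) − 1/(1320) = 0.0006198, so d_i = 1613 mm.
m = −d_i/d_o = −(1613)/(1320) = -1.22.
The image is real, inverted and enlarged, on the far side of the lens.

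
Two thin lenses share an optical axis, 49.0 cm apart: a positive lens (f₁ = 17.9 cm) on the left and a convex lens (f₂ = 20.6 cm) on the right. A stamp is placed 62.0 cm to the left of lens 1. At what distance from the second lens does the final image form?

Lens 1: 1/d_i1 = 1/f₁ − 1/d_o1 = 1/(17.9) − 1/(62.0) = 0.03974, so d_i1 = 25.17 cm.
The intermediate image is 25.17 cm to the right of lens 1, which is 49.0 − (25.17) = 23.83 cm to the left of lens 2, so d_o2 = +23.83 cm.
Lens 2: 1/d_i2 = 1/f₂ − 1/d_o2 = 1/(20.6) − 1/(23.83) = 0.006580, so d_i2 = 152 cm.
The final image is real, 152 cm to the right of lens 2 (overall magnification ≈ 2.6).

152 cm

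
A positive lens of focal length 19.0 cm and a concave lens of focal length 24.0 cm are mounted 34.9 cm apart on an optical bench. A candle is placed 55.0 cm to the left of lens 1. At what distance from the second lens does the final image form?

4.72 cm

Lens 1: 1/d_i1 = 1/f₁ − 1/d_o1 = 1/(19.0) − 1/(55.0) = 0.03445, so d_i1 = 29.03 cm.
The intermediate image is 29.03 cm to the right of lens 1, which is 34.9 − (29.03) = 5.870 cm to the left of lens 2, so d_o2 = +5.870 cm.
Lens 2 is diverging, so f₂ = −24.0 cm.
Lens 2: 1/d_i2 = 1/f₂ − 1/d_o2 = 1/(-24.0) − 1/(5.870) = -0.2120, so d_i2 = -4.72 cm.
The final image is virtual, 4.72 cm to the left of lens 2 (overall magnification ≈ -0.42).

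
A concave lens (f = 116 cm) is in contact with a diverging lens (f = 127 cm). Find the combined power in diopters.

P₁ = 1/f₁ = 1/(-1.16 m) = -0.8621 D; P₂ = 1/f₂ = 1/(-1.27 m) = -0.7874 D.
For thin lenses in contact, P = P₁ + P₂ = (-0.8621) + (-0.7874) = -1.65 D.

P = -1.65 D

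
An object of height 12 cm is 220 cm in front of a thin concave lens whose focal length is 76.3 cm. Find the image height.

3.09 cm

For a concave lens, f = -76.3 cm.
1/d_i = 1/f − 1/d_o = 1/(-76.30) − 1/(220) = -0.01765, so d_i = -56.65 cm.
m = −d_i/d_o = +0.2575.
|h_i| = |m|·h_o = 0.2575 × 12 = 3.09 cm. The image is virtual, upright and reduced, on the same side as the object.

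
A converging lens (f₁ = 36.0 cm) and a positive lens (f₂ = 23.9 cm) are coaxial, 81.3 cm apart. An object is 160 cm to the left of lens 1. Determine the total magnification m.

Lens 1: 1/d_i1 = 1/(36.0) − 1/(160) = 0.02153, so d_i1 = 46.45 cm; m₁ = −d_i1/d_o1 = -0.2903.
d_o2 = 81.3 − (46.45) = 34.85 cm.
Lens 2: 1/d_i2 = 1/(23.9) − 1/(34.85) = 0.01315, so d_i2 = 76.07 cm; m₂ = −d_i2/d_o2 = -2.183.
m = m₁·m₂ = (-0.2903)(-2.183) = +0.634.

m = +0.634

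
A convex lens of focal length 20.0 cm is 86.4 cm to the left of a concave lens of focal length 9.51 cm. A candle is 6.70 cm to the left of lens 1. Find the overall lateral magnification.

m = +0.135

Lens 1: 1/d_i1 = 1/(20.0) − 1/(6.70) = -0.09925, so d_i1 = -10.08 cm; m₁ = −d_i1/d_o1 = +1.504.
d_o2 = 86.4 − (-10.08) = 96.48 cm.
f₂ = −9.51 cm (diverging).
Lens 2: 1/d_i2 = 1/(-9.51) − 1/(96.48) = -0.1155, so d_i2 = -8.657 cm; m₂ = −d_i2/d_o2 = +0.08973.
m = m₁·m₂ = (+1.504)(+0.08973) = +0.135.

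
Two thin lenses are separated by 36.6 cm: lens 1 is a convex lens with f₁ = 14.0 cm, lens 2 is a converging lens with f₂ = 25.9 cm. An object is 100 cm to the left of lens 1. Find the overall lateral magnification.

m = -0.756

Lens 1: 1/d_i1 = 1/(14.0) − 1/(100) = 0.06143, so d_i1 = 16.28 cm; m₁ = −d_i1/d_o1 = -0.1628.
d_o2 = 36.6 − (16.28) = 20.32 cm.
Lens 2: 1/d_i2 = 1/(25.9) − 1/(20.32) = -0.01060, so d_i2 = -94.32 cm; m₂ = −d_i2/d_o2 = +4.642.
m = m₁·m₂ = (-0.1628)(+4.642) = -0.756.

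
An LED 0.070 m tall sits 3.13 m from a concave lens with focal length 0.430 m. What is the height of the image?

0.00846 m

For a concave lens, f = -0.430 m.
1/d_i = 1/f − 1/d_o = 1/(-0.4300) − 1/(3.13) = -2.645, so d_i = -0.3781 m.
m = −d_i/d_o = +0.1208.
|h_i| = |m|·h_o = 0.1208 × 0.070 = 0.00846 m. The image is virtual, upright and reduced, on the same side as the object.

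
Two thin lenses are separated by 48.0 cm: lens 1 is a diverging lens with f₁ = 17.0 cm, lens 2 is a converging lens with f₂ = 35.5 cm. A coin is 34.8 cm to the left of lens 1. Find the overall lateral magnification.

m = -0.487

f₁ = −17.0 cm (diverging).
Lens 1: 1/d_i1 = 1/(-17.0) − 1/(34.8) = -0.08756, so d_i1 = -11.42 cm; m₁ = −d_i1/d_o1 = +0.3282.
d_o2 = 48.0 − (-11.42) = 59.42 cm.
Lens 2: 1/d_i2 = 1/(35.5) − 1/(59.42) = 0.01134, so d_i2 = 88.19 cm; m₂ = −d_i2/d_o2 = -1.484.
m = m₁·m₂ = (+0.3282)(-1.484) = -0.487.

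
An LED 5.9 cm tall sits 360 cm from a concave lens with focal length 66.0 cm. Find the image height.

For a concave lens, f = -66.0 cm.
1/d_i = 1/f − 1/d_o = 1/(-66.00) − 1/(360) = -0.01793, so d_i = -55.77 cm.
m = −d_i/d_o = +0.1549.
|h_i| = |m|·h_o = 0.1549 × 5.9 = 0.914 cm. The image is virtual, upright and reduced, on the same side as the object.

0.914 cm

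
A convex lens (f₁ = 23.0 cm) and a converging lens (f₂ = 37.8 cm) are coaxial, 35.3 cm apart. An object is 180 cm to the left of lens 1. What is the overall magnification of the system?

m = -0.192

Lens 1: 1/d_i1 = 1/(23.0) − 1/(180) = 0.03792, so d_i1 = 26.37 cm; m₁ = −d_i1/d_o1 = -0.1465.
d_o2 = 35.3 − (26.37) = 8.930 cm.
Lens 2: 1/d_i2 = 1/(37.8) − 1/(8.930) = -0.08553, so d_i2 = -11.69 cm; m₂ = −d_i2/d_o2 = +1.309.
m = m₁·m₂ = (-0.1465)(+1.309) = -0.192.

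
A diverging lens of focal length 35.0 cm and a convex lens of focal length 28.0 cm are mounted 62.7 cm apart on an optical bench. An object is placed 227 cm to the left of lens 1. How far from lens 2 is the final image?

40.1 cm

Lens 1 is diverging, so f₁ = −35.0 cm.
Lens 1: 1/d_i1 = 1/f₁ − 1/d_o1 = 1/(-35.0) − 1/(227) = -0.03298, so d_i1 = -30.32 cm.
The intermediate image is 30.32 cm to the left of lens 1 (virtual), which is 62.7 − (-30.32) = 93.02 cm to the left of lens 2, so d_o2 = +93.02 cm.
Lens 2: 1/d_i2 = 1/f₂ − 1/d_o2 = 1/(28.0) − 1/(93.02) = 0.02496, so d_i2 = 40.1 cm.
The final image is real, 40.1 cm to the right of lens 2 (overall magnification ≈ -0.058).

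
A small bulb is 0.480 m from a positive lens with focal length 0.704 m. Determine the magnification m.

m = +3.14

1/d_i = 1/f − 1/d_o = 1/(0.7040) − 1/(0.480) = -0.6629, so d_i = -1.509 m.
m = −d_i/d_o = −(-1.509)/(0.480) = +3.14.
The image is virtual, upright and enlarged, on the same side as the object.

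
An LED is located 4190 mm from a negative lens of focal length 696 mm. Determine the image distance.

597 mm

For a negative lens, f = -696 mm.
Lens equation: 1/d_i = 1/f − 1/d_o = 1/(-696.0) − 1/(4190) = -0.001437 − 0.0002387 = -0.001675, so d_i = -597 mm.
The image is virtual, upright and reduced, on the same side as the object.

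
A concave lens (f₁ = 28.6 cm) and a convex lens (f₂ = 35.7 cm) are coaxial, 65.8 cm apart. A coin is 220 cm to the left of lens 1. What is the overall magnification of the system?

f₁ = −28.6 cm (diverging).
Lens 1: 1/d_i1 = 1/(-28.6) − 1/(220) = -0.03951, so d_i1 = -25.31 cm; m₁ = −d_i1/d_o1 = +0.1150.
d_o2 = 65.8 − (-25.31) = 91.11 cm.
Lens 2: 1/d_i2 = 1/(35.7) − 1/(91.11) = 0.01704, so d_i2 = 58.70 cm; m₂ = −d_i2/d_o2 = -0.6443.
m = m₁·m₂ = (+0.1150)(-0.6443) = -0.0741.

m = -0.0741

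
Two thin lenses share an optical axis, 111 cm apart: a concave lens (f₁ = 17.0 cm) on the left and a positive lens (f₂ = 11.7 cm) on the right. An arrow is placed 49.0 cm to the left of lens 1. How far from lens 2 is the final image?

12.9 cm

Lens 1 is diverging, so f₁ = −17.0 cm.
Lens 1: 1/d_i1 = 1/f₁ − 1/d_o1 = 1/(-17.0) − 1/(49.0) = -0.07923, so d_i1 = -12.62 cm.
The intermediate image is 12.62 cm to the left of lens 1 (virtual), which is 111 − (-12.62) = 123.6 cm to the left of lens 2, so d_o2 = +123.6 cm.
Lens 2: 1/d_i2 = 1/f₂ − 1/d_o2 = 1/(11.7) − 1/(123.6) = 0.07738, so d_i2 = 12.9 cm.
The final image is real, 12.9 cm to the right of lens 2 (overall magnification ≈ -0.027).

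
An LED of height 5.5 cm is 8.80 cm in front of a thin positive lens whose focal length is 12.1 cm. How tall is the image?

20.2 cm

1/d_i = 1/f − 1/d_o = 1/(12.10) − 1/(8.80) = -0.03099, so d_i = -32.27 cm.
m = −d_i/d_o = +3.667.
|h_i| = |m|·h_o = 3.667 × 5.5 = 20.2 cm. The image is virtual, upright and enlarged, on the same side as the object.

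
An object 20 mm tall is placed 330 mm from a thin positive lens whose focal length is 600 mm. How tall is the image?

1/d_i = 1/f − 1/d_o = 1/(600.0) − 1/(330) = -0.001364, so d_i = -733.3 mm.
m = −d_i/d_o = +2.222.
|h_i| = |m|·h_o = 2.222 × 20 = 44.4 mm. The image is virtual, upright and enlarged, on the same side as the object.

44.4 mm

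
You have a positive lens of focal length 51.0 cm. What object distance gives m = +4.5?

39.7 cm

m = −d_i/d_o ⇒ d_i = −m·d_o.
1/f = 1/d_o + 1/d_i = 1/d_o − 1/(m·d_o) = (1 − 1/m)/d_o, so d_o = f(1 − 1/m) = (51.00)(1 − 1/(+4.5)) = 39.7 cm.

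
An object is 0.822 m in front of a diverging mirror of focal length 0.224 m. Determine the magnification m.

For a diverging mirror, f = -0.224 m.
1/d_i = 1/f − 1/d_o = 1/(-0.2240) − 1/(0.822) = -5.681, so d_i = -0.1760 m.
m = −d_i/d_o = −(-0.1760)/(0.822) = +0.214.
The image is virtual, upright and reduced, behind the mirror.

m = +0.214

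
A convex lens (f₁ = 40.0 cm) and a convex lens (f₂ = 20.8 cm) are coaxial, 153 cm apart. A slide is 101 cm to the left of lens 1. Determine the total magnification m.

Lens 1: 1/d_i1 = 1/(40.0) − 1/(101) = 0.01510, so d_i1 = 66.23 cm; m₁ = −d_i1/d_o1 = -0.6557.
d_o2 = 153 − (66.23) = 86.77 cm.
Lens 2: 1/d_i2 = 1/(20.8) − 1/(86.77) = 0.03655, so d_i2 = 27.36 cm; m₂ = −d_i2/d_o2 = -0.3153.
m = m₁·m₂ = (-0.6557)(-0.3153) = +0.207.

m = +0.207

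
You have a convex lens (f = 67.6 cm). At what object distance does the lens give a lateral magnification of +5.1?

54.3 cm

m = −d_i/d_o ⇒ d_i = −m·d_o.
1/f = 1/d_o + 1/d_i = 1/d_o − 1/(m·d_o) = (1 − 1/m)/d_o, so d_o = f(1 − 1/m) = (67.60)(1 − 1/(+5.1)) = 54.3 cm.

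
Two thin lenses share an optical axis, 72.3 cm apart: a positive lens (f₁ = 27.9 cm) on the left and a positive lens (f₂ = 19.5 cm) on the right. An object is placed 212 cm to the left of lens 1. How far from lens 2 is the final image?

37.9 cm

Lens 1: 1/d_i1 = 1/f₁ − 1/d_o1 = 1/(27.9) − 1/(212) = 0.03113, so d_i1 = 32.13 cm.
The intermediate image is 32.13 cm to the right of lens 1, which is 72.3 − (32.13) = 40.17 cm to the left of lens 2, so d_o2 = +40.17 cm.
Lens 2: 1/d_i2 = 1/f₂ − 1/d_o2 = 1/(19.5) − 1/(40.17) = 0.02639, so d_i2 = 37.9 cm.
The final image is real, 37.9 cm to the right of lens 2 (overall magnification ≈ 0.14).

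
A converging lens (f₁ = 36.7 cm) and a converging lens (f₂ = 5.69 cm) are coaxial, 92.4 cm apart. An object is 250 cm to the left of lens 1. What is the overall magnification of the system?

m = +0.0224

Lens 1: 1/d_i1 = 1/(36.7) − 1/(250) = 0.02325, so d_i1 = 43.01 cm; m₁ = −d_i1/d_o1 = -0.1720.
d_o2 = 92.4 − (43.01) = 49.39 cm.
Lens 2: 1/d_i2 = 1/(5.69) − 1/(49.39) = 0.1555, so d_i2 = 6.431 cm; m₂ = −d_i2/d_o2 = -0.1302.
m = m₁·m₂ = (-0.1720)(-0.1302) = +0.0224.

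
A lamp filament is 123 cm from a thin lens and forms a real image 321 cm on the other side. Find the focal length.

Real image ⇒ d_i = +321 cm.
1/f = 1/d_o + 1/d_i = 1/(123) + 1/(321) = 0.01125, so f = 88.9 cm.
Since f is positive, the thin lens is converging.

f = 88.9 cm (converging)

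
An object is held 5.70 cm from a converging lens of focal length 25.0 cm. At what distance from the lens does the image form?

7.38 cm

Thin-lens equation: 1/q = 1/f − 1/p = 1/(25.00) − 1/(5.70) = 0.04000 − 0.1754 = -0.1354, so q = -7.38 cm.
The image is virtual, upright and enlarged, on the same side as the object.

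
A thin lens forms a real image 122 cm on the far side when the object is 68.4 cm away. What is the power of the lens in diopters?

P = +2.28 D

d_i = +122 cm.
1/f = 1/d_o + 1/d_i = 1/(68.4) + 1/(122) = 0.02282 cm⁻¹.
f = 43.83 cm = 0.4383 m, so P = 1/f = +2.28 D.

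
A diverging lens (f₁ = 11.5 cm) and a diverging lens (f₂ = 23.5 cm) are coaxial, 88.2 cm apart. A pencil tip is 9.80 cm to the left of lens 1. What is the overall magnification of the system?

f₁ = −11.5 cm (diverging).
Lens 1: 1/d_i1 = 1/(-11.5) − 1/(9.80) = -0.1890, so d_i1 = -5.291 cm; m₁ = −d_i1/d_o1 = +0.5399.
d_o2 = 88.2 − (-5.291) = 93.49 cm.
f₂ = −23.5 cm (diverging).
Lens 2: 1/d_i2 = 1/(-23.5) − 1/(93.49) = -0.05325, so d_i2 = -18.78 cm; m₂ = −d_i2/d_o2 = +0.2009.
m = m₁·m₂ = (+0.5399)(+0.2009) = +0.108.

m = +0.108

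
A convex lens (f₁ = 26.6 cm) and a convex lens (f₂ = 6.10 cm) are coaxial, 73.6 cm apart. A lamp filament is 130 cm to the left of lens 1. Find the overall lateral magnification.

Lens 1: 1/d_i1 = 1/(26.6) − 1/(130) = 0.02990, so d_i1 = 33.44 cm; m₁ = −d_i1/d_o1 = -0.2572.
d_o2 = 73.6 − (33.44) = 40.16 cm.
Lens 2: 1/d_i2 = 1/(6.10) − 1/(40.16) = 0.1390, so d_i2 = 7.192 cm; m₂ = −d_i2/d_o2 = -0.1791.
m = m₁·m₂ = (-0.2572)(-0.1791) = +0.0461.

m = +0.0461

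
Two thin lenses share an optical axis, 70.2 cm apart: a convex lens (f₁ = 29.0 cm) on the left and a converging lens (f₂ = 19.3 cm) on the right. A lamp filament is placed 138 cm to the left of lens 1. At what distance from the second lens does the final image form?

Lens 1: 1/d_i1 = 1/f₁ − 1/d_o1 = 1/(29.0) − 1/(138) = 0.02724, so d_i1 = 36.72 cm.
The intermediate image is 36.72 cm to the right of lens 1, which is 70.2 − (36.72) = 33.48 cm to the left of lens 2, so d_o2 = +33.48 cm.
Lens 2: 1/d_i2 = 1/f₂ − 1/d_o2 = 1/(19.3) − 1/(33.48) = 0.02194, so d_i2 = 45.6 cm.
The final image is real, 45.6 cm to the right of lens 2 (overall magnification ≈ 0.36).

45.6 cm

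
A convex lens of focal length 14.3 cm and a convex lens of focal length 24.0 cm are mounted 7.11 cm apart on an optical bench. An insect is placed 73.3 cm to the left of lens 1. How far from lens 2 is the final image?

7.38 cm

Lens 1: 1/d_i1 = 1/f₁ − 1/d_o1 = 1/(14.3) − 1/(73.3) = 0.05629, so d_i1 = 17.77 cm.
The intermediate image is 17.77 cm to the right of lens 1, which lies 10.66 cm to the right of lens 2 — a virtual object — so d_o2 = −10.66 cm.
Lens 2: 1/d_i2 = 1/f₂ − 1/d_o2 = 1/(24.0) − 1/(-10.66) = 0.1355, so d_i2 = 7.38 cm.
The final image is real, 7.38 cm to the right of lens 2 (overall magnification ≈ -0.17).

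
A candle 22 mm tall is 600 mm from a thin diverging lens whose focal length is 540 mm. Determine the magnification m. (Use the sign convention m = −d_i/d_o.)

For a diverging lens, f = -540 mm.
1/d_i = 1/f − 1/d_o = 1/(-540.0) − 1/(600) = -0.003519, so d_i = -284.2 mm.
m = −d_i/d_o = −(-284.2)/(600) = +0.474.
The image is virtual, upright and reduced, on the same side as the object.

m = +0.474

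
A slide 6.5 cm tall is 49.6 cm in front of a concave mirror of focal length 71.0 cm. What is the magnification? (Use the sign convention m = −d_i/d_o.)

m = +3.32

1/d_i = 1/f − 1/d_o = 1/(71.00) − 1/(49.6) = -0.006077, so d_i = -164.6 cm.
m = −d_i/d_o = −(-164.6)/(49.6) = +3.32.
The image is virtual, upright and enlarged, behind the mirror.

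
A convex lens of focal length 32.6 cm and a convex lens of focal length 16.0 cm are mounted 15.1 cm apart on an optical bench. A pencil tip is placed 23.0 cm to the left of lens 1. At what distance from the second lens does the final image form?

19.3 cm

Lens 1: 1/d_i1 = 1/f₁ − 1/d_o1 = 1/(32.6) − 1/(23.0) = -0.01280, so d_i1 = -78.10 cm.
The intermediate image is 78.10 cm to the left of lens 1 (virtual), which is 15.1 − (-78.10) = 93.20 cm to the left of lens 2, so d_o2 = +93.20 cm.
Lens 2: 1/d_i2 = 1/f₂ − 1/d_o2 = 1/(16.0) − 1/(93.20) = 0.05177, so d_i2 = 19.3 cm.
The final image is real, 19.3 cm to the right of lens 2 (overall magnification ≈ -0.70).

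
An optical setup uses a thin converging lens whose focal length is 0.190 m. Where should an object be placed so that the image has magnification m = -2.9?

0.256 m

m = −d_i/d_o ⇒ d_i = −m·d_o.
1/f = 1/d_o + 1/d_i = 1/d_o − 1/(m·d_o) = (1 − 1/m)/d_o, so d_o = f(1 − 1/m) = (0.1900)(1 − 1/(-2.9)) = 0.256 m.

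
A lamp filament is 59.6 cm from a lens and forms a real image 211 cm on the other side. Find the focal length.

Real image ⇒ d_i = +211 cm.
1/f = 1/d_o + 1/d_i = 1/(59.6) + 1/(211) = 0.02152, so f = 46.5 cm.
Since f is positive, the lens is converging.

f = 46.5 cm (converging)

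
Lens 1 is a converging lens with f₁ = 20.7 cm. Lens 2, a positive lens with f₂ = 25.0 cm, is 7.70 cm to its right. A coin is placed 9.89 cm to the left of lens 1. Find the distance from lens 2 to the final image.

406 cm

Lens 1: 1/d_i1 = 1/f₁ − 1/d_o1 = 1/(20.7) − 1/(9.89) = -0.05280, so d_i1 = -18.94 cm.
The intermediate image is 18.94 cm to the left of lens 1 (virtual), which is 7.70 − (-18.94) = 26.64 cm to the left of lens 2, so d_o2 = +26.64 cm.
Lens 2: 1/d_i2 = 1/f₂ − 1/d_o2 = 1/(25.0) − 1/(26.64) = 0.002462, so d_i2 = 406 cm.
The final image is real, 406 cm to the right of lens 2 (overall magnification ≈ -29).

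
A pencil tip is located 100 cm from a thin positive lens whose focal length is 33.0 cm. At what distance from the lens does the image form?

49.3 cm

Thin-lens equation: 1/d_i = 1/f − 1/d_o = 1/(33.00) − 1/(100) = 0.03030 − 0.01000 = 0.02030, so d_i = 49.3 cm.
The image is real, inverted and reduced, on the far side of the lens.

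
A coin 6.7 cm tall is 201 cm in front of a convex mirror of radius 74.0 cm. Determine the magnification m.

m = +0.155

f = R/2 = 74.0/2 = 37.00 cm; for a convex mirror, f = -37.00 cm.
1/d_i = 1/f − 1/d_o = 1/(-37.00) − 1/(201) = -0.03200, so d_i = -31.25 cm.
m = −d_i/d_o = −(-31.25)/(201) = +0.155.
The image is virtual, upright and reduced, behind the mirror.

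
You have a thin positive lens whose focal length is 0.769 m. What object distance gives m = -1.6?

1.25 m

m = −d_i/d_o ⇒ d_i = −m·d_o.
1/f = 1/d_o + 1/d_i = 1/d_o − 1/(m·d_o) = (1 − 1/m)/d_o, so d_o = f(1 − 1/m) = (0.7690)(1 − 1/(-1.6)) = 1.25 m.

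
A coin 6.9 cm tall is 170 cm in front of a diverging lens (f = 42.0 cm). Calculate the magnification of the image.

For a diverging lens, f = -42.0 cm.
1/d_i = 1/f − 1/d_o = 1/(-42.00) − 1/(170) = -0.02969, so d_i = -33.68 cm.
m = −d_i/d_o = −(-33.68)/(170) = +0.198.
The image is virtual, upright and reduced, on the same side as the object.

m = +0.198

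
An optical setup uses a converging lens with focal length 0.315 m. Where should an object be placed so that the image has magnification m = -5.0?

0.378 m

m = −d_i/d_o ⇒ d_i = −m·d_o.
1/f = 1/d_o + 1/d_i = 1/d_o − 1/(m·d_o) = (1 − 1/m)/d_o, so d_o = f(1 − 1/m) = (0.3150)(1 − 1/(-5.0)) = 0.378 m.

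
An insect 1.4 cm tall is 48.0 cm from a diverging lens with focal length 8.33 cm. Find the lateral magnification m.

m = +0.148

For a diverging lens, f = -8.33 cm.
1/d_i = 1/f − 1/d_o = 1/(-8.330) − 1/(48.0) = -0.1409, so d_i = -7.098 cm.
m = −d_i/d_o = −(-7.098)/(48.0) = +0.148.
The image is virtual, upright and reduced, on the same side as the object.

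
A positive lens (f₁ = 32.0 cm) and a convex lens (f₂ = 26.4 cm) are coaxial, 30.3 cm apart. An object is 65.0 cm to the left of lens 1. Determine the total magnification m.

m = -0.433

Lens 1: 1/d_i1 = 1/(32.0) − 1/(65.0) = 0.01587, so d_i1 = 63.03 cm; m₁ = −d_i1/d_o1 = -0.9697.
d_o2 = 30.3 − (63.03) = -32.73 cm (virtual object).
Lens 2: 1/d_i2 = 1/(26.4) − 1/(-32.73) = 0.06843, so d_i2 = 14.61 cm; m₂ = −d_i2/d_o2 = +0.4465.
m = m₁·m₂ = (-0.9697)(+0.4465) = -0.433.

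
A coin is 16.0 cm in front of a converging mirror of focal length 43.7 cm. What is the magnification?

1/d_i = 1/f − 1/d_o = 1/(43.70) − 1/(16.0) = -0.03962, so d_i = -25.24 cm.
m = −d_i/d_o = −(-25.24)/(16.0) = +1.58.
The image is virtual, upright and enlarged, behind the mirror.

m = +1.58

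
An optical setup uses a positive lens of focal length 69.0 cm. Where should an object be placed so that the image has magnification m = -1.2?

127 cm

m = −d_i/d_o ⇒ d_i = −m·d_o.
1/f = 1/d_o + 1/d_i = 1/d_o − 1/(m·d_o) = (1 − 1/m)/d_o, so d_o = f(1 − 1/m) = (69.00)(1 − 1/(-1.2)) = 127 cm.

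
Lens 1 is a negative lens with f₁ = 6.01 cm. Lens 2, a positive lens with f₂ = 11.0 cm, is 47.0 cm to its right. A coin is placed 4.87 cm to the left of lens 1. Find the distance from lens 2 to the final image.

14.1 cm

Lens 1 is diverging, so f₁ = −6.01 cm.
Lens 1: 1/d_i1 = 1/f₁ − 1/d_o1 = 1/(-6.01) − 1/(4.87) = -0.3717, so d_i1 = -2.690 cm.
The intermediate image is 2.690 cm to the left of lens 1 (virtual), which is 47.0 − (-2.690) = 49.69 cm to the left of lens 2, so d_o2 = +49.69 cm.
Lens 2: 1/d_i2 = 1/f₂ − 1/d_o2 = 1/(11.0) − 1/(49.69) = 0.07078, so d_i2 = 14.1 cm.
The final image is real, 14.1 cm to the right of lens 2 (overall magnification ≈ -0.16).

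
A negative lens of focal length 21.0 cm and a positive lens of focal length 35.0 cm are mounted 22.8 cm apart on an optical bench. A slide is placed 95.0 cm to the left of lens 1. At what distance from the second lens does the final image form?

Lens 1 is diverging, so f₁ = −21.0 cm.
Lens 1: 1/d_i1 = 1/f₁ − 1/d_o1 = 1/(-21.0) − 1/(95.0) = -0.05815, so d_i1 = -17.20 cm.
The intermediate image is 17.20 cm to the left of lens 1 (virtual), which is 22.8 − (-17.20) = 40.00 cm to the left of lens 2, so d_o2 = +40.00 cm.
Lens 2: 1/d_i2 = 1/f₂ − 1/d_o2 = 1/(35.0) − 1/(40.00) = 0.003571, so d_i2 = 280 cm.
The final image is real, 280 cm to the right of lens 2 (overall magnification ≈ -1.3).

280 cm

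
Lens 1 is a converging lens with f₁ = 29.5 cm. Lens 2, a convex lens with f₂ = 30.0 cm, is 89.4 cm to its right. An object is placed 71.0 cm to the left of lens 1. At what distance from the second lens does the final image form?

Lens 1: 1/d_i1 = 1/f₁ − 1/d_o1 = 1/(29.5) − 1/(71.0) = 0.01981, so d_i1 = 50.47 cm.
The intermediate image is 50.47 cm to the right of lens 1, which is 89.4 − (50.47) = 38.93 cm to the left of lens 2, so d_o2 = +38.93 cm.
Lens 2: 1/d_i2 = 1/f₂ − 1/d_o2 = 1/(30.0) − 1/(38.93) = 0.007646, so d_i2 = 131 cm.
The final image is real, 131 cm to the right of lens 2 (overall magnification ≈ 2.4).

131 cm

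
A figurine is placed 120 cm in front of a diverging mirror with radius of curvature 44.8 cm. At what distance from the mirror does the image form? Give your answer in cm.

18.9 cm

f = R/2 = 44.8/2 = 22.40 cm; for a diverging mirror, f = -22.40 cm.
Mirror equation: 1/q = 1/f − 1/p = 1/(-22.40) − 1/(120) = -0.04464 − 0.008333 = -0.05298, so q = -18.9 cm.
The image is virtual, upright and reduced, behind the mirror.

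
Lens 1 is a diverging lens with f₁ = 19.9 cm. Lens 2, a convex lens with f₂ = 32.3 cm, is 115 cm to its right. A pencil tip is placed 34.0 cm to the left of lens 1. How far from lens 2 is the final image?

Lens 1 is diverging, so f₁ = −19.9 cm.
Lens 1: 1/d_i1 = 1/f₁ − 1/d_o1 = 1/(-19.9) − 1/(34.0) = -0.07966, so d_i1 = -12.55 cm.
The intermediate image is 12.55 cm to the left of lens 1 (virtual), which is 115 − (-12.55) = 127.5 cm to the left of lens 2, so d_o2 = +127.5 cm.
Lens 2: 1/d_i2 = 1/f₂ − 1/d_o2 = 1/(32.3) − 1/(127.5) = 0.02312, so d_i2 = 43.3 cm.
The final image is real, 43.3 cm to the right of lens 2 (overall magnification ≈ -0.13).

43.3 cm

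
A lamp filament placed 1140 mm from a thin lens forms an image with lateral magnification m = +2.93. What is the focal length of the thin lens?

m = −d_i/d_o ⇒ d_i = −m·d_o = −(+2.93)·(1140) = -3340 mm.
1/f = 1/d_o + 1/d_i = 1/(1140) + 1/(-3340) = 0.0005778, so f = 1730 mm.
Since f is positive, the thin lens is converging.

f = 1730 mm (converging)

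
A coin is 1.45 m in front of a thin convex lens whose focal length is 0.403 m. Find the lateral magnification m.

1/d_i = 1/f − 1/d_o = 1/(0.4030) − 1/(1.45) = 1.792, so d_i = 0.5581 m.
m = −d_i/d_o = −(0.5581)/(1.45) = -0.385.
The image is real, inverted and reduced, on the far side of the lens.

m = -0.385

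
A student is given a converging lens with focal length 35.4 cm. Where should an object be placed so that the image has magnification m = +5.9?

29.4 cm

m = −d_i/d_o ⇒ d_i = −m·d_o.
1/f = 1/d_o + 1/d_i = 1/d_o − 1/(m·d_o) = (1 − 1/m)/d_o, so d_o = f(1 − 1/m) = (35.40)(1 − 1/(+5.9)) = 29.4 cm.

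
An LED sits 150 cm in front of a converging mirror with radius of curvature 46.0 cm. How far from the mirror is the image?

27.2 cm

f = R/2 = 46.0/2 = 23.00 cm.
Mirror equation: 1/q = 1/f − 1/p = 1/(23.00) − 1/(150) = 0.04348 − 0.006667 = 0.03681, so q = 27.2 cm.
The image is real, inverted and reduced, in front of the mirror.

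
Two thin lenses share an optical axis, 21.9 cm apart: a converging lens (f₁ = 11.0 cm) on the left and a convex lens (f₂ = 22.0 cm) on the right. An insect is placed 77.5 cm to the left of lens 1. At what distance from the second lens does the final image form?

15.5 cm

Lens 1: 1/d_i1 = 1/f₁ − 1/d_o1 = 1/(11.0) − 1/(77.5) = 0.07801, so d_i1 = 12.82 cm.
The intermediate image is 12.82 cm to the right of lens 1, which is 21.9 − (12.82) = 9.080 cm to the left of lens 2, so d_o2 = +9.080 cm.
Lens 2: 1/d_i2 = 1/f₂ − 1/d_o2 = 1/(22.0) − 1/(9.080) = -0.06468, so d_i2 = -15.5 cm.
The final image is virtual, 15.5 cm to the left of lens 2 (overall magnification ≈ -0.28).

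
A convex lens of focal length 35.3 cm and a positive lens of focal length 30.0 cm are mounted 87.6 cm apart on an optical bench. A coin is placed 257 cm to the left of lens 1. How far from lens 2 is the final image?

Lens 1: 1/d_i1 = 1/f₁ − 1/d_o1 = 1/(35.3) − 1/(257) = 0.02444, so d_i1 = 40.92 cm.
The intermediate image is 40.92 cm to the right of lens 1, which is 87.6 − (40.92) = 46.68 cm to the left of lens 2, so d_o2 = +46.68 cm.
Lens 2: 1/d_i2 = 1/f₂ − 1/d_o2 = 1/(30.0) − 1/(46.68) = 0.01191, so d_i2 = 84.0 cm.
The final image is real, 84.0 cm to the right of lens 2 (overall magnification ≈ 0.29).

84.0 cm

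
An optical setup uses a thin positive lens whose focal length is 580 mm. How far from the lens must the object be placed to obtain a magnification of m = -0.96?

1180 mm

m = −d_i/d_o ⇒ d_i = −m·d_o.
1/f = 1/d_o + 1/d_i = 1/d_o − 1/(m·d_o) = (1 − 1/m)/d_o, so d_o = f(1 − 1/m) = (580.0)(1 − 1/(-0.96)) = 1180 mm.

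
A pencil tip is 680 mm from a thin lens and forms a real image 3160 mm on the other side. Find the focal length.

f = 560 mm (converging)

Real image ⇒ d_i = +3160 mm.
1/f = 1/d_o + 1/d_i = 1/(680) + 1/(3160) = 0.001787, so f = 560 mm.
Since f is positive, the thin lens is converging.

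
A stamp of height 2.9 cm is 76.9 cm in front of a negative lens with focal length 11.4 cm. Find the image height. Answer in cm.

0.374 cm

For a negative lens, f = -11.4 cm.
1/d_i = 1/f − 1/d_o = 1/(-11.40) − 1/(76.9) = -0.1007, so d_i = -9.928 cm.
m = −d_i/d_o = +0.1291.
|h_i| = |m|·h_o = 0.1291 × 2.9 = 0.374 cm. The image is virtual, upright and reduced, on the same side as the object.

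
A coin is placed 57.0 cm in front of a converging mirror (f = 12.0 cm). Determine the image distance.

15.2 cm

Mirror equation: 1/v = 1/f − 1/u = 1/(12.00) − 1/(57.0) = 0.08333 − 0.01754 = 0.06579, so v = 15.2 cm.
The image is real, inverted and reduced, in front of the mirror.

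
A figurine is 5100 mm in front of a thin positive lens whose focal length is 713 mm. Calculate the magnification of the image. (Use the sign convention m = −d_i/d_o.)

1/d_i = 1/f − 1/d_o = 1/(713.0) − 1/(5100) = 0.001206, so d_i = 828.9 mm.
m = −d_i/d_o = −(828.9)/(5100) = -0.163.
The image is real, inverted and reduced, on the far side of the lens.

m = -0.163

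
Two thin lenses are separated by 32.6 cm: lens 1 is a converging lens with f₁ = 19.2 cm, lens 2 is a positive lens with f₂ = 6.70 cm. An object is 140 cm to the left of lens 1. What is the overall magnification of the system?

m = +0.292

Lens 1: 1/d_i1 = 1/(19.2) − 1/(140) = 0.04494, so d_i1 = 22.25 cm; m₁ = −d_i1/d_o1 = -0.1589.
d_o2 = 32.6 − (22.25) = 10.35 cm.
Lens 2: 1/d_i2 = 1/(6.70) − 1/(10.35) = 0.05264, so d_i2 = 19.00 cm; m₂ = −d_i2/d_o2 = -1.836.
m = m₁·m₂ = (-0.1589)(-1.836) = +0.292.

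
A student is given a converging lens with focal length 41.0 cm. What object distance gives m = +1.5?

13.7 cm

m = −d_i/d_o ⇒ d_i = −m·d_o.
1/f = 1/d_o + 1/d_i = 1/d_o − 1/(m·d_o) = (1 − 1/m)/d_o, so d_o = f(1 − 1/m) = (41.00)(1 − 1/(+1.5)) = 13.7 cm.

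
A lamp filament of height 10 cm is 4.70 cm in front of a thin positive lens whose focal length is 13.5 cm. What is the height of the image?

1/d_i = 1/f − 1/d_o = 1/(13.50) − 1/(4.70) = -0.1387, so d_i = -7.210 cm.
m = −d_i/d_o = +1.534.
|h_i| = |m|·h_o = 1.534 × 10 = 15.3 cm. The image is virtual, upright and enlarged, on the same side as the object.

15.3 cm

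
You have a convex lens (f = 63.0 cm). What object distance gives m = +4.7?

m = −d_i/d_o ⇒ d_i = −m·d_o.
1/f = 1/d_o + 1/d_i = 1/d_o − 1/(m·d_o) = (1 − 1/m)/d_o, so d_o = f(1 − 1/m) = (63.00)(1 − 1/(+4.7)) = 49.6 cm.

49.6 cm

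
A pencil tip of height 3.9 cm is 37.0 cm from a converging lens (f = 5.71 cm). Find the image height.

0.712 cm

1/d_i = 1/f − 1/d_o = 1/(5.710) − 1/(37.0) = 0.1481, so d_i = 6.752 cm.
m = −d_i/d_o = -0.1825.
|h_i| = |m|·h_o = 0.1825 × 3.9 = 0.712 cm. The image is real, inverted and reduced, on the far side of the lens.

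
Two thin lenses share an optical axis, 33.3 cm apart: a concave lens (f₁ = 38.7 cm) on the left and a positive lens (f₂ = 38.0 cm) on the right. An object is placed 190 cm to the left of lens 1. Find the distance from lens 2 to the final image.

90.6 cm

Lens 1 is diverging, so f₁ = −38.7 cm.
Lens 1: 1/d_i1 = 1/f₁ − 1/d_o1 = 1/(-38.7) − 1/(190) = -0.03110, so d_i1 = -32.15 cm.
The intermediate image is 32.15 cm to the left of lens 1 (virtual), which is 33.3 − (-32.15) = 65.45 cm to the left of lens 2, so d_o2 = +65.45 cm.
Lens 2: 1/d_i2 = 1/f₂ − 1/d_o2 = 1/(38.0) − 1/(65.45) = 0.01104, so d_i2 = 90.6 cm.
The final image is real, 90.6 cm to the right of lens 2 (overall magnification ≈ -0.23).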